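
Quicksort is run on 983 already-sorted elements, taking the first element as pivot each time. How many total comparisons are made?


Sum of comparisons per partition:
982 + 981 + ... + 1 + 0
= 983 * (983 - 1) / 2
= 983 * 982 / 2
= 482653


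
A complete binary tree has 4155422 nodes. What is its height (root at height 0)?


In a complete binary tree, level k holds nodes 2^k .. 2^(k+1)-1 (1-indexed).
Height = floor(log2(n)) = floor(log2(4155422)) = 21
Check: 2^21 = 2097152 <= 4155422 < 4194304 = 2^22


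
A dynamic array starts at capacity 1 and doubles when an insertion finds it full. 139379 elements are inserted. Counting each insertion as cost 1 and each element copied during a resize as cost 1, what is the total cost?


n = 139379
Insertion costs: 139379
Resizes copy 1, 2, 4, ... up to the largest power of 2 that is <= n-1 = 139378, i.e. 131072.
Copy costs = 1 + 2 + 4 + 8 + 16 + 32 + 64 + 128 + 256 + 512 + 1024 + 2048 + 4096 + 8192 + 16384 + 32768 + 65536 + 131072 = 262143
Total = 139379 + 262143 = 401522


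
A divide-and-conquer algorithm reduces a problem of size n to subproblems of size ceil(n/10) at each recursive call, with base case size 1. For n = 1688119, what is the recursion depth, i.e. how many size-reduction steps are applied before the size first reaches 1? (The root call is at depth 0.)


Each step divides the size by 10 (rounding up); after k steps the size is ceil(n/10^k), which equals 1 exactly when 10^k >= n.
So the depth is the smallest k with 10^k >= 1688119, i.e. ceil(log_10(1688119)).
10^6 = 1000000 < 1688119 <= 10000000 = 10^7
Recursion depth = 7


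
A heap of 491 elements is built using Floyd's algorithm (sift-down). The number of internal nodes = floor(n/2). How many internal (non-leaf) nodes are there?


Leaf nodes occupy roughly half the array.
Sift-down is called for each internal node, starting from the last one.
Internal nodes = floor(n/2) = floor(491/2) = 245


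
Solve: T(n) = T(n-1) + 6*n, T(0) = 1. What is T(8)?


Expanding the recurrence:
T(8) = T(7) + 6*8
       = T(6) + 6*7 + 6*8
       ...
       = T(0) + 6*(1 + 2 + ... + 8)
       = 1 + 6 * 8*9/2
       = 1 + 6 * 36
       = 1 + 216 = 217


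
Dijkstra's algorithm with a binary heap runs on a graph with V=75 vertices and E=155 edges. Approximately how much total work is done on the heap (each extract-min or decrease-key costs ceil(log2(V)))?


Dijkstra with a binary heap: each vertex is extracted once, each edge may relax once.
Each heap operation costs O(log V).
V + E = 75 + 155 = 230
ceil(log2(75)) = 7 (since 2^6 = 64 < 75 <= 128 = 2^7)
Total heap work = (V+E) * ceil(log2(V)) = 230 * 7 = 1610


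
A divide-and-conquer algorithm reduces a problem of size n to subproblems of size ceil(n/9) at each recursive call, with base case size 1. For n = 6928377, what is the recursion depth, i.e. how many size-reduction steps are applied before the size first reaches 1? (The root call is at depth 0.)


Each step divides the size by 9 (rounding up); after k steps the size is ceil(n/9^k), which equals 1 exactly when 9^k >= n.
So the depth is the smallest k with 9^k >= 6928377, i.e. ceil(log_9(6928377)).
9^7 = 4782969 < 6928377 <= 43046721 = 9^8
Recursion depth = 8


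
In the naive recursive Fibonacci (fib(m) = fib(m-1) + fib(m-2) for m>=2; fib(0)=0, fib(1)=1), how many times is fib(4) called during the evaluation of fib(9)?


Let N(m) = number of times fib(m) is called while evaluating fib(9).
N(9) = 1 (the initial call).
N(8) = 1 (only fib(9) calls it).
For 1 <= m <= 7: fib(m) is called by fib(m+1) and fib(m+2), so
  N(m) = N(m+1) + N(m+2).
fib(0) is called only by fib(2), so N(0) = N(2).
Walk down from m=9:
  N(9)=1, N(8)=1, N(7)=2, N(6)=3, N(5)=5, N(4)=8
N(4) = 8


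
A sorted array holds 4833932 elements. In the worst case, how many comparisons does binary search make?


Halving sequence: 4833932 -> 2416966 -> 1208483 -> 604241 -> 302120 -> 151060 -> 75530 -> 37765 -> 18882 -> 9441 -> 4720 -> 2360 -> 1180 -> 590 -> 295 -> 147 -> 73 -> 36 -> 18 -> 9 -> 4 -> 2 -> 1
Number of halvings = 22
Max comparisons = 22 + 1 = 23


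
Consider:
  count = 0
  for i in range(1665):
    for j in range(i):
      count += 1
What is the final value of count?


For each i, the inner loop runs i times:
  i=0: inner runs 0 times
  i=1: inner runs 1 time
  i=2: inner runs 2 times
  i=3: inner runs 3 times
  i=4: inner runs 4 times
  i=5: inner runs 5 times
  i=6: inner runs 6 times
  i=7: inner runs 7 times
  ...
Total = 0 + 1 + 2 + ... + 1664 = 1665*(1665-1)/2 = 1385280


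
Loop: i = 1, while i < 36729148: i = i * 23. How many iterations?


i multiplies by 23 each step:
i = 1 -> 23 -> 529 -> 12167 -> 279841 -> 6436343 -> 148035889 (stop)
Iterations = ceil(log_23(36729148)) = 6


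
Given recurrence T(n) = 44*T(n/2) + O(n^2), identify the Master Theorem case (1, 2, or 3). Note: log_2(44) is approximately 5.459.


Master Theorem parameters: a=44, b=2, c=2
log_b(a) = 5.459
Compare b^c with a: 2^2 = 4 < 44, so c < log_b(a).
Comparing c=2 vs log_b(a)=5.459:
2 < 5.459 => Case 1
Result: T(n) = O(n^(log_2 44)) ~ O(n^5.459)
Master Theorem case = 1


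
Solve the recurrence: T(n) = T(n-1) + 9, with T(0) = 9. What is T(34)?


Unrolling the recurrence:
T(34) = T(33) + 9
       = T(32) + 9 + 9
       = T(31) + 9*3
       ...
       = T(0) + 9*34
       = 9 + 306 = 315


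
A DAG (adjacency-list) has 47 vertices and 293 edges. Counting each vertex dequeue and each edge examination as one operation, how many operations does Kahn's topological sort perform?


V = 47 (vertex processing)
E = 293 (edge processing)
V + E = 47 + 293 = 340


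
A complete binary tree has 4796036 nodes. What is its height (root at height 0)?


In a complete binary tree, level k holds nodes 2^k .. 2^(k+1)-1 (1-indexed).
Height = floor(log2(n)) = floor(log2(4796036)) = 22
Check: 2^22 = 4194304 <= 4796036 < 8388608 = 2^23


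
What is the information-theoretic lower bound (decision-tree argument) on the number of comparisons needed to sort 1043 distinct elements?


A binary decision tree of height h has at most 2^h leaves and needs at least n! of them, so h >= ceil(log2(n!)).
1043! is far too large to multiply out, so use Stirling's series:
  ln(n!) ~ n ln n - n + (1/2) ln(2 pi n) + 1/(12n)  (error below 1/(360 n^3), negligible here)
  ln(1043) = 6.9498565
  n ln n = 1043 * 6.9498565 = 7248.7003
  (1/2) ln(2 pi * 1043) = (1/2) ln(6553.3623) = 4.3939
  1/(12*1043) = 0.0001
  ln(1043!) ~ 7248.7003 - 1043 + 4.3939 + 0.0001 = 6210.0943
Convert to base 2: log2(1043!) = 6210.0943 / ln 2 = 6210.0943 / 0.69314718 = 8959.2723
ceil(8959.2723) = 8960


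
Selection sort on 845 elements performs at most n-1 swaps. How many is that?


Each of the 844 passes places one element in its final position.
Pass 1: swap minimum into position 0
Pass 2: swap minimum of remaining into position 1
...
Pass 844: last two elements, one swap
Maximum swaps = 845 - 1 = 844


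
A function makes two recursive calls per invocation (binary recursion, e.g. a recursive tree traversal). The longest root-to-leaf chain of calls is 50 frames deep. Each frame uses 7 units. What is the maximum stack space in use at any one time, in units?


Binary recursion: the two calls run one after the other, so only one root-to-leaf chain of frames is on the stack at a time.
Maximum depth (longest chain) = 50 frames
Each frame = 7 units
Max stack space = 50 * 7 = 350


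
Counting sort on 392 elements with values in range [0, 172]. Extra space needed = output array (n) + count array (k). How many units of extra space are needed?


Output array size: 392 (to store sorted result)
Count array size: 173 (one slot per possible value, range 0 to 172)
Total extra space = 392 + 173 = 565


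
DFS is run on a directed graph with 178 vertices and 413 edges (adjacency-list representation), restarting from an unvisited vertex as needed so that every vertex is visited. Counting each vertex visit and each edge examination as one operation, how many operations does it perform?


A full DFS traversal processes each vertex exactly once (push/pop on stack).
Each directed edge is examined once.
V = 178, E = 413
V + E = 591


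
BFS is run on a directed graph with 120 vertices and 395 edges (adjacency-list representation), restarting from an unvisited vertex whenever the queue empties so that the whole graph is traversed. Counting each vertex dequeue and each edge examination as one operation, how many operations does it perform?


A full BFS traversal dequeues each vertex exactly once and examines each directed edge exactly once.
V = 120 (vertex processing cost)
E = 395 (edge examination cost)
Total operations proportional to V + E = 120 + 395 = 515


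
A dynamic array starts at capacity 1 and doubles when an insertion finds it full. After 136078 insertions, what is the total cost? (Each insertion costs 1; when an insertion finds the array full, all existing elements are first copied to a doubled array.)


Insertion cost: 136078 (one per element)
Resizes occur just before inserting elements 2, 3, 5, 9, ...
Elements copied at each resize: 1 + 2 + 4 + 8 + 16 + 32 + 64 + 128 + 256 + 512 + 1024 + 2048 + 4096 + 8192 + 16384 + 32768 + 65536 + 131072
Sum of copies = 262143 (geometric series: 2^k - 1)
Total = 136078 + 262143 = 398221


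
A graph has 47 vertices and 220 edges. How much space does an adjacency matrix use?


Adjacency matrix: V x V grid of entries
Space = V^2 = 47^2 = 47 * 47 = 2209


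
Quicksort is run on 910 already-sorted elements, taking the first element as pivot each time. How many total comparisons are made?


Sum of comparisons per partition:
909 + 908 + ... + 1 + 0
= 910 * (910 - 1) / 2
= 910 * 909 / 2
= 413595


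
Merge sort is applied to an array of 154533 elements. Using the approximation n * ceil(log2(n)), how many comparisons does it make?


Merge sort divides the array into halves recursively.
Number of levels = ceil(log2(154533)) = 18
At each level, approximately n = 154533 comparisons are needed for merging.
Total comparisons ~ n * ceil(log2(n)) = 154533 * 18 = 2781594


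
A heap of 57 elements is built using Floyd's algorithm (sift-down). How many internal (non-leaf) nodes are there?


Leaf nodes occupy roughly half the array.
Sift-down is called for each internal node, starting from the last one.
Internal nodes = floor(n/2) = floor(57/2) = 28


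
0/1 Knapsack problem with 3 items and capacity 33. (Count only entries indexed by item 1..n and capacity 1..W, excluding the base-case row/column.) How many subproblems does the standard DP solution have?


The DP table is indexed by (item, capacity).
Rows: 3 items
Columns: 33 capacity values (1 to W)
Total subproblems = 3 * 33 = 99


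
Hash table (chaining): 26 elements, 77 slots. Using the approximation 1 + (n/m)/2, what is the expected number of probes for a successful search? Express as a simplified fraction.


Computing expected probes:
alpha = 26/77
= 1 + alpha/2
= 1 + 26/(2*77)
= (2*77 + 26) / (2*77)
= 180/154 = 90/77


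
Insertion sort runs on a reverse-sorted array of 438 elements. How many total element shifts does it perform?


Sum of shifts = 1 + 2 + 3 + ... + 437
= 438 * 437 / 2
= 191406 / 2
= 95703


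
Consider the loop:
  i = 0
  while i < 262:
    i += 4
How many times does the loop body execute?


Starting at i = 0, each iteration adds 4.
Iterations until i >= 262:
  Iteration 1: i = 0 -> i = 4
  Iteration 2: i = 4 -> i = 8
  Iteration 3: i = 8 -> i = 12
  Iteration 4: i = 12 -> i = 16
  Iteration 5: i = 16 -> i = 20
  Iteration 6: i = 20 -> i = 24
  Iteration 7: i = 24 -> i = 28
  Iteration 8: i = 28 -> i = 32
  ... continuing ...
Total iterations = ceil(262/4) = 66


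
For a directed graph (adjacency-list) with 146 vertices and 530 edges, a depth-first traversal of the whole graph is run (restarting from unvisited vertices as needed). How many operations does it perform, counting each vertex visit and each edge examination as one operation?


A full DFS traversal visits each vertex once and examines each edge once.
V = 146
E = 530
Sum = 146 + 530 = 676


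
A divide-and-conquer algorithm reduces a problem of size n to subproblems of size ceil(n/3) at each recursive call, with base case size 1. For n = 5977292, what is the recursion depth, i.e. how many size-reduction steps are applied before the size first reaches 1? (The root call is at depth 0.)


Each step divides the size by 3 (rounding up); after k steps the size is ceil(n/3^k), which equals 1 exactly when 3^k >= n.
So the depth is the smallest k with 3^k >= 5977292, i.e. ceil(log_3(5977292)).
3^14 = 4782969 < 5977292 <= 14348907 = 3^15
Recursion depth = 15


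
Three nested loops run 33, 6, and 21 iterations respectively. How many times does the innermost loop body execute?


Loop 1 (outermost): 33 iterations
Loop 2 (middle): 6 iterations per outer
Loop 3 (innermost): 21 iterations per middle
Total = 33 * 6 * 21 = 4158


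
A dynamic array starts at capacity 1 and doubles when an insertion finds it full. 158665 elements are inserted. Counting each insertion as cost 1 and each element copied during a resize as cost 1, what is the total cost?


n = 158665
Insertion costs: 158665
Resizes copy 1, 2, 4, ... up to the largest power of 2 that is <= n-1 = 158664, i.e. 131072.
Copy costs = 1 + 2 + 4 + 8 + 16 + 32 + 64 + 128 + 256 + 512 + 1024 + 2048 + 4096 + 8192 + 16384 + 32768 + 65536 + 131072 = 262143
Total = 158665 + 262143 = 420808


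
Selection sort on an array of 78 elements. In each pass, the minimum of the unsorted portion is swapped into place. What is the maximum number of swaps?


Selection sort performs one swap per pass:
  Pass 1: find min in positions 0 to 77, swap with position 0
  Pass 2: find min in positions 1 to 77, swap with position 1
  Pass 3: find min in positions 2 to 77, swap with position 2
  Pass 4: find min in positions 3 to 77, swap with position 3
  Pass 5: find min in positions 4 to 77, swap with position 4
  ... (72 more passes)
Total passes (and swaps) = n - 1 = 78 - 1 = 77


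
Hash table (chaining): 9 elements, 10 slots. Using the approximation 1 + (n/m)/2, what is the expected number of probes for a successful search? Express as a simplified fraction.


Computing expected probes:
alpha = 9/10
= 1 + alpha/2
= 1 + 9/(2*10)
= (2*10 + 9) / (2*10)
= 29/20


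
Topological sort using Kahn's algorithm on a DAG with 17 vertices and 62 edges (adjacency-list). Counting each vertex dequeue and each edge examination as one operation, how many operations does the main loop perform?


Kahn's algorithm:
  1. Compute in-degrees: O(V + E)
  2. Process queue: each vertex dequeued once (O(V))
     each edge examined once (O(E))
Total = V + E = 17 + 62 = 79


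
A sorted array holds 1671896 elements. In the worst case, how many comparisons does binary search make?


Halving sequence: 1671896 -> 835948 -> 417974 -> 208987 -> 104493 -> 52246 -> 26123 -> 13061 -> 6530 -> 3265 -> 1632 -> 816 -> 408 -> 204 -> 102 -> 51 -> 25 -> 12 -> 6 -> 3 -> 1
Number of halvings = 20
Max comparisons = 20 + 1 = 21


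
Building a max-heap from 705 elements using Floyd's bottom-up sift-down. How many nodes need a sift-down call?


In a heap of 705 elements (0-indexed array):
  Last element index: 704
  Parent of last element: floor((704 - 1) / 2) = 351
  Internal nodes: indices 0 to 351
  Count = floor(705/2) = 352


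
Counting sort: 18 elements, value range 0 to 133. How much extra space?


n = 18 (output array)
k = 134 (count array for 134 distinct values)
Extra space = 18 + 134 = 152


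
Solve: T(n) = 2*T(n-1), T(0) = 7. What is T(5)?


Unrolling:
T(5) = 2*T(4) = 2^2*T(3) = ... = 2^5*T(0)
= 2^5 * 7
= 32 * 7 = 224


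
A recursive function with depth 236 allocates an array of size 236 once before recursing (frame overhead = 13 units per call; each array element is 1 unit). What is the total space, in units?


Array allocation: 236 units (allocated once)
Stack frames: 236 deep * 13 per frame = 3068 units
Total = 236 + 3068 = 3304


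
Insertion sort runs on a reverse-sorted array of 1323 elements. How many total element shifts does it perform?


Sum of shifts = 1 + 2 + 3 + ... + 1322
= 1323 * 1322 / 2
= 1749006 / 2
= 874503


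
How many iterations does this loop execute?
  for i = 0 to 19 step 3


The loop variable i takes values starting at 0 and increments by 3 each iteration.
Sequence: i = 0, 3, 6, 9, 12, 15, 18
The upper bound 19 is inclusive, so the count is floor((last - first) / step) + 1:
floor((19 - 0) / 3) + 1 = floor(19/3) + 1 = 6 + 1 = 7


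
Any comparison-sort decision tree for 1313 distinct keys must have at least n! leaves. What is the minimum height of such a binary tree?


A binary decision tree of height h has at most 2^h leaves and needs at least n! of them, so h >= ceil(log2(n!)).
1313! is far too large to multiply out, so use Stirling's series:
  ln(n!) ~ n ln n - n + (1/2) ln(2 pi n) + 1/(12n)  (error below 1/(360 n^3), negligible here)
  ln(1313) = 7.1800699
  n ln n = 1313 * 7.1800699 = 9427.4318
  (1/2) ln(2 pi * 1313) = (1/2) ln(8249.8223) = 4.5090
  1/(12*1313) = 0.0001
  ln(1313!) ~ 9427.4318 - 1313 + 4.5090 + 0.0001 = 8118.9409
Convert to base 2: log2(1313!) = 8118.9409 / ln 2 = 8118.9409 / 0.69314718 = 11713.1558
ceil(11713.1558) = 11714


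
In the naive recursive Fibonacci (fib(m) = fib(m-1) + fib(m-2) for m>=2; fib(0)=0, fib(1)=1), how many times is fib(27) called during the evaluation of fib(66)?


Let N(m) = number of times fib(m) is called while evaluating fib(66).
N(66) = 1 (the initial call).
N(65) = 1 (only fib(66) calls it).
For 1 <= m <= 64: fib(m) is called by fib(m+1) and fib(m+2), so
  N(m) = N(m+1) + N(m+2).
fib(0) is called only by fib(2), so N(0) = N(2).
Walk down from m=66:
  N(66)=1, N(65)=1, N(64)=2, N(63)=3, N(62)=5, N(61)=8, N(60)=13, N(59)=21, N(58)=34, N(57)=55, N(56)=89, N(55)=144, N(54)=233, N(53)=377, N(52)=610, N(51)=987, N(50)=1597, N(49)=2584, N(48)=4181, N(47)=6765, N(46)=10946, N(45)=17711, N(44)=28657, N(43)=46368, N(42)=75025, N(41)=121393, N(40)=196418, N(39)=317811, N(38)=514229, N(37)=832040, N(36)=1346269, N(35)=2178309, N(34)=3524578, N(33)=5702887, N(32)=9227465, N(31)=14930352, N(30)=24157817, N(29)=39088169, N(28)=63245986, N(27)=102334155
N(27) = 102334155


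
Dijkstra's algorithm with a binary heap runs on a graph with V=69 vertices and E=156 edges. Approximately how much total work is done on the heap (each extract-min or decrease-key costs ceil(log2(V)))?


Dijkstra with a binary heap: each vertex is extracted once, each edge may relax once.
Each heap operation costs O(log V).
V + E = 69 + 156 = 225
ceil(log2(69)) = 7 (since 2^6 = 64 < 69 <= 128 = 2^7)
Total heap work = (V+E) * ceil(log2(V)) = 225 * 7 = 1575


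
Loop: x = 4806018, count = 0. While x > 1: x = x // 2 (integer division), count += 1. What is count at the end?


The variable x halves each step:
x = 4806018 -> 2403009 -> 1201504 -> 600752 -> 300376 -> 150188 -> 75094 -> 37547 -> 18773 -> 9386 -> 4693 -> 2346 -> 1173 -> 586 -> 293 -> 146 -> 73 -> 36 -> 18 -> 9 -> 4 -> 2 -> 1
Number of halvings = floor(log2(4806018)) = 22


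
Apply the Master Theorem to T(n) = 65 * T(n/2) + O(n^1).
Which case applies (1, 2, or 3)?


The Master Theorem: T(n) = a*T(n/b) + O(n^c)
  a = 65, b = 2, c = 1
log_b(a) = log_2(65) ~ 6.022
Compare b^c with a: 2^1 = 2 < 65, so c < log_b(a).
Since c < log_b(a), Case 1 applies.
T(n) = O(n^(log_2 65)) ~ O(n^6.022)
Master Theorem case = 1


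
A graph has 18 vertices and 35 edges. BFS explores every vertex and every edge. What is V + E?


A full BFS traversal dequeues each vertex once and examines each edge once.
Vertex visits: 18
Edge visits: 35
V + E = 18 + 35 = 53


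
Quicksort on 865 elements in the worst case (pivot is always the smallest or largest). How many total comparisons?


In the worst case, each partition step picks the worst pivot:
  Partition 1: 864 comparisons (n-1 elements to compare)
  Partition 2: 863 comparisons
  Partition 3: 862 comparisons
  Partition 4: 861 comparisons
  Partition 5: 860 comparisons
  ...
  Last partition: 0 comparisons
Total = (n-1) + (n-2) + ... + 1 + 0 = n*(n-1)/2
= 865*864/2 = 373680


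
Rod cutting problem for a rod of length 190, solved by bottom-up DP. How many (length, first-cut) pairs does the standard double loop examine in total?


For each subproblem length i = 1..190, the inner loop considers i possible first cuts.
Total = 1 + 2 + ... + 190
= 190*(190+1)/2
= 190*191/2 = 18145


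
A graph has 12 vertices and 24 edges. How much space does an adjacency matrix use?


Adjacency matrix: V x V grid of entries
Space = V^2 = 12^2 = 12 * 12 = 144


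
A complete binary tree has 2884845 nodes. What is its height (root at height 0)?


In a complete binary tree, level k holds nodes 2^k .. 2^(k+1)-1 (1-indexed).
Height = floor(log2(n)) = floor(log2(2884845)) = 21
Check: 2^21 = 2097152 <= 2884845 < 4194304 = 2^22


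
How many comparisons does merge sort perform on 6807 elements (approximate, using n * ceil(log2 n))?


Recursion depth: ceil(log2(6807)) = 13
Each recursion level merges n = 6807 elements
Total = 6807 * 13 = 88491


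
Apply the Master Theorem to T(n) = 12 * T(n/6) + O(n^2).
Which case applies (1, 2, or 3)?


The Master Theorem: T(n) = a*T(n/b) + O(n^c)
  a = 12, b = 6, c = 2
log_b(a) = log_6(12) ~ 1.387
Compare b^c with a: 6^2 = 36 > 12, so c > log_b(a).
Since c > log_b(a), Case 3 applies.
T(n) = O(n^2)
Master Theorem case = 3


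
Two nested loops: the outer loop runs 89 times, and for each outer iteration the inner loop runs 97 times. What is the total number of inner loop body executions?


Outer loop: 89 iterations
Inner loop: 97 iterations per outer iteration
Total = 89 * 97 = 8633


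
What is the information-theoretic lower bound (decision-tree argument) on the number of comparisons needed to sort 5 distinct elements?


A binary decision tree of height h has at most 2^h leaves and needs at least n! of them, so h >= ceil(log2(n!)).
Compute 5! as a running product:
  x2 = 2, x3 = 6, x4 = 24, x5 = 120
5! = 120
Bracket between powers of 2:
  2^6 = 64 < 120 <= 128 = 2^7
So ceil(log2(5!)) = 7


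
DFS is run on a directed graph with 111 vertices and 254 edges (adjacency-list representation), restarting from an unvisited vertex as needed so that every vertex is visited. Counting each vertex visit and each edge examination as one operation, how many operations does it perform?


A full DFS traversal processes each vertex exactly once (push/pop on stack).
Each directed edge is examined once.
V = 111, E = 254
V + E = 365


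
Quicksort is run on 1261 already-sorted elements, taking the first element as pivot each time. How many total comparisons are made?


Sum of comparisons per partition:
1260 + 1259 + ... + 1 + 0
= 1261 * (1261 - 1) / 2
= 1261 * 1260 / 2
= 794430


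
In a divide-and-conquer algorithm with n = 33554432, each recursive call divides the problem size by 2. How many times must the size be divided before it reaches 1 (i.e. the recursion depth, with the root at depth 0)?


Number of divisions = log_2(33554432)
Sizes: 33554432 -> 16777216 -> 8388608 -> 4194304 -> 2097152 -> 1048576 -> 524288 -> 262144 -> 131072 -> 65536 -> 32768 -> 16384 -> 8192 -> 4096 -> 2048 -> 1024 -> 512 -> 256 -> 128 -> 64 -> 32 -> 16 -> 8 -> 4 -> 2 -> 1 (25 divisions)
Recursion depth = 25


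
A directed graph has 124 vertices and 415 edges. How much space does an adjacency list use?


Adjacency list: one list head per vertex + one entry per edge
Vertex heads: 124
Edge entries: 415
Total = 124 + 415 = 539


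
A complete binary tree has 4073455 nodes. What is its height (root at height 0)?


In a complete binary tree, level k holds nodes 2^k .. 2^(k+1)-1 (1-indexed).
Height = floor(log2(n)) = floor(log2(4073455)) = 21
Check: 2^21 = 2097152 <= 4073455 < 4194304 = 2^22


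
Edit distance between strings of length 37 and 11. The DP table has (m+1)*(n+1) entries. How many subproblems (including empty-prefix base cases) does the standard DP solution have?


The table includes base cases (empty prefixes).
Rows: (m+1) = 38
Columns: (n+1) = 12
Total = 38 * 12 = 456


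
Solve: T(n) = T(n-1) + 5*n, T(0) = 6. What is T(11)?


Expanding the recurrence:
T(11) = T(10) + 5*11
       = T(9) + 5*10 + 5*11
       ...
       = T(0) + 5*(1 + 2 + ... + 11)
       = 6 + 5 * 11*12/2
       = 6 + 5 * 66
       = 6 + 330 = 336


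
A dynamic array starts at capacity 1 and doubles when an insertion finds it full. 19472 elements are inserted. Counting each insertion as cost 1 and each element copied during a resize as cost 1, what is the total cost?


n = 19472
Insertion costs: 19472
Resizes copy 1, 2, 4, ... up to the largest power of 2 that is <= n-1 = 19471, i.e. 16384.
Copy costs = 1 + 2 + 4 + 8 + 16 + 32 + 64 + 128 + 256 + 512 + 1024 + 2048 + 4096 + 8192 + 16384 = 32767
Total = 19472 + 32767 = 52239


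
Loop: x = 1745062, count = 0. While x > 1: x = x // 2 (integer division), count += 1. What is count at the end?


The variable x halves each step:
x = 1745062 -> 872531 -> 436265 -> 218132 -> 109066 -> 54533 -> 27266 -> 13633 -> 6816 -> 3408 -> 1704 -> 852 -> 426 -> 213 -> 106 -> 53 -> 26 -> 13 -> 6 -> 3 -> 1
Number of halvings = floor(log2(1745062)) = 20


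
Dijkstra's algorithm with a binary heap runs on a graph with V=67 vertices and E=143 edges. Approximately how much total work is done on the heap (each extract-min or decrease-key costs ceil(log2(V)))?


Dijkstra with a binary heap: each vertex is extracted once, each edge may relax once.
Each heap operation costs O(log V).
V + E = 67 + 143 = 210
ceil(log2(67)) = 7 (since 2^6 = 64 < 67 <= 128 = 2^7)
Total heap work = (V+E) * ceil(log2(V)) = 210 * 7 = 1470


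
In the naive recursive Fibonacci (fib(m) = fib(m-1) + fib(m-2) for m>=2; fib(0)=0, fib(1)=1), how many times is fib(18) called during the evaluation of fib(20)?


Let N(m) = number of times fib(m) is called while evaluating fib(20).
N(20) = 1 (the initial call).
N(19) = 1 (only fib(20) calls it).
For 1 <= m <= 18: fib(m) is called by fib(m+1) and fib(m+2), so
  N(m) = N(m+1) + N(m+2).
fib(0) is called only by fib(2), so N(0) = N(2).
Walk down from m=20:
  N(20)=1, N(19)=1, N(18)=2
N(18) = 2


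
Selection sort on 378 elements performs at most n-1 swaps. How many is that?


Each of the 377 passes places one element in its final position.
Pass 1: swap minimum into position 0
Pass 2: swap minimum of remaining into position 1
...
Pass 377: last two elements, one swap
Maximum swaps = 378 - 1 = 377


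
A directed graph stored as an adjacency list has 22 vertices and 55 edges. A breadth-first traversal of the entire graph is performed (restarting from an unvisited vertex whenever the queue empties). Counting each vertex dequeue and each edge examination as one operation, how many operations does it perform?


A full BFS traversal dequeues each vertex once and examines each edge once.
Vertex visits: 22
Edge visits: 55
V + E = 22 + 55 = 77


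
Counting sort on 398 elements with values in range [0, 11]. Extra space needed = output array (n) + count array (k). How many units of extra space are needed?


Output array size: 398 (to store sorted result)
Count array size: 12 (one slot per possible value, range 0 to 11)
Total extra space = 398 + 12 = 410


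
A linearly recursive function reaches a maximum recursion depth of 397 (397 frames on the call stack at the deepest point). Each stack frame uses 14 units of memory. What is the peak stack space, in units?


Maximum recursion depth = 397 frames
Memory per frame = 14 units
Total stack space = depth * frame_size
= 397 * 14 = 5558


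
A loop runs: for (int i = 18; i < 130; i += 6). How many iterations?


Loop starts at i = 18, increments by 6, stops when i >= 130.
Number of iterations = ceil((130 - 18) / 6)
= ceil(112 / 6)
= 19


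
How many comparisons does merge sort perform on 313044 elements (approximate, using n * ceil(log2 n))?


Recursion depth: ceil(log2(313044)) = 19
Each recursion level merges n = 313044 elements
Total = 313044 * 19 = 5947836


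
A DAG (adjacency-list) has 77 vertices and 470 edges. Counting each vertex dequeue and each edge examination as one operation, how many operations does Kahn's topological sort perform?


V = 77 (vertex processing)
E = 470 (edge processing)
V + E = 77 + 470 = 547


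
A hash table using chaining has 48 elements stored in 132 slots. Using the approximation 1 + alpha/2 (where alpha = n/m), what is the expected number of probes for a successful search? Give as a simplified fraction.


Load factor alpha = n/m = 48/132
Expected probes = 1 + alpha/2 = 1 + 48/(2*132)
= 1 + 48/264
= 264/264 + 48/264
= 312/264
Simplify: 13/11


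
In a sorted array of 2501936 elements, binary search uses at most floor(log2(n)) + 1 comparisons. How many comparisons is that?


Halving sequence: 2501936 -> 1250968 -> 625484 -> 312742 -> 156371 -> 78185 -> 39092 -> 19546 -> 9773 -> 4886 -> 2443 -> 1221 -> 610 -> 305 -> 152 -> 76 -> 38 -> 19 -> 9 -> 4 -> 2 -> 1
Number of halvings = 21
Max comparisons = 21 + 1 = 22


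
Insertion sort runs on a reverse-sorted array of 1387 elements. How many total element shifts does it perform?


Sum of shifts = 1 + 2 + 3 + ... + 1386
= 1387 * 1386 / 2
= 1922382 / 2
= 961191


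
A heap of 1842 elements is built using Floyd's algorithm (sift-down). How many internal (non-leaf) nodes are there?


Leaf nodes occupy roughly half the array.
Sift-down is called for each internal node, starting from the last one.
Internal nodes = floor(n/2) = floor(1842/2) = 921


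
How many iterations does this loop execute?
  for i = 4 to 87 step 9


The loop variable i takes values starting at 4 and increments by 9 each iteration.
Sequence: i = 4, 13, 22, 31, 40, 49, 58, 67, 76, ...
The upper bound 87 is inclusive, so the count is floor((last - first) / step) + 1:
floor((87 - 4) / 9) + 1 = floor(83/9) + 1 = 9 + 1 = 10


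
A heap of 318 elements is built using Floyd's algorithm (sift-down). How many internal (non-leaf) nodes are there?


Leaf nodes occupy roughly half the array.
Sift-down is called for each internal node, starting from the last one.
Internal nodes = floor(n/2) = floor(318/2) = 159


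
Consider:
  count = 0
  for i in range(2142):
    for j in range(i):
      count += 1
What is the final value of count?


For each i, the inner loop runs i times:
  i=0: inner runs 0 times
  i=1: inner runs 1 time
  i=2: inner runs 2 times
  i=3: inner runs 3 times
  i=4: inner runs 4 times
  i=5: inner runs 5 times
  i=6: inner runs 6 times
  i=7: inner runs 7 times
  ...
Total = 0 + 1 + 2 + ... + 2141 = 2142*(2142-1)/2 = 2293011


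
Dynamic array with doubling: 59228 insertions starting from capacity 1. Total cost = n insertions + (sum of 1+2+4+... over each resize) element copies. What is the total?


n = 59228
Insertion costs: 59228
Resizes copy 1, 2, 4, ... up to the largest power of 2 that is <= n-1 = 59227, i.e. 32768.
Copy costs = 1 + 2 + 4 + 8 + 16 + 32 + 64 + 128 + 256 + 512 + 1024 + 2048 + 4096 + 8192 + 16384 + 32768 = 65535
Total = 59228 + 65535 = 124763


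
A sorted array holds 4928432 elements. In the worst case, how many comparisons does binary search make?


Halving sequence: 4928432 -> 2464216 -> 1232108 -> 616054 -> 308027 -> 154013 -> 77006 -> 38503 -> 19251 -> 9625 -> 4812 -> 2406 -> 1203 -> 601 -> 300 -> 150 -> 75 -> 37 -> 18 -> 9 -> 4 -> 2 -> 1
Number of halvings = 22
Max comparisons = 22 + 1 = 23


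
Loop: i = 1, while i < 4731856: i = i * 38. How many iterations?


i multiplies by 38 each step:
i = 1 -> 38 -> 1444 -> 54872 -> 2085136 -> 79235168 (stop)
Iterations = ceil(log_38(4731856)) = 5


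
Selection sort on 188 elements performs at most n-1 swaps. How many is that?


Each of the 187 passes places one element in its final position.
Pass 1: swap minimum into position 0
Pass 2: swap minimum of remaining into position 1
...
Pass 187: last two elements, one swap
Maximum swaps = 188 - 1 = 187


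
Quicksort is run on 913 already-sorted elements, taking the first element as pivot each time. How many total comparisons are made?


Sum of comparisons per partition:
912 + 911 + ... + 1 + 0
= 913 * (913 - 1) / 2
= 913 * 912 / 2
= 416328


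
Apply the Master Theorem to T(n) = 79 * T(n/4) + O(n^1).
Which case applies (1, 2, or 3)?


The Master Theorem: T(n) = a*T(n/b) + O(n^c)
  a = 79, b = 4, c = 1
log_b(a) = log_4(79) ~ 3.152
Compare b^c with a: 4^1 = 4 < 79, so c < log_b(a).
Since c < log_b(a), Case 1 applies.
T(n) = O(n^(log_4 79)) ~ O(n^3.152)
Master Theorem case = 1


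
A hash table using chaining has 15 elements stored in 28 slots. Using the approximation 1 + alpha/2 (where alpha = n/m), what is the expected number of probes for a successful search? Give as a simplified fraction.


Load factor alpha = n/m = 15/28
Expected probes = 1 + alpha/2 = 1 + 15/(2*28)
= 1 + 15/56
= 56/56 + 15/56
= 71/56


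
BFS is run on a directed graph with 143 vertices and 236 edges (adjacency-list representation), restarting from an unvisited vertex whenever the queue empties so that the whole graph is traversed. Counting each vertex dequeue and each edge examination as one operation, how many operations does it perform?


A full BFS traversal dequeues each vertex exactly once and examines each directed edge exactly once.
V = 143 (vertex processing cost)
E = 236 (edge examination cost)
Total operations proportional to V + E = 143 + 236 = 379


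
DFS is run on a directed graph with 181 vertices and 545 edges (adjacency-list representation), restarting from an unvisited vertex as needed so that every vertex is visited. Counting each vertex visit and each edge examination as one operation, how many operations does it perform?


A full DFS traversal processes each vertex exactly once (push/pop on stack).
Each directed edge is examined once.
V = 181, E = 545
V + E = 726


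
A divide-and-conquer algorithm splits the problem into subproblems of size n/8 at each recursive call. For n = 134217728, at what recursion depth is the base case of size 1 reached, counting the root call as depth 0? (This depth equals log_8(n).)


At each depth, the problem size is divided by 8:
  Depth 0: problem size = 134217728
  Depth 1: problem size = 16777216
  Depth 2: problem size = 2097152
  Depth 3: problem size = 262144
  Depth 4: problem size = 32768
  Depth 5: problem size = 4096
  Depth 6: problem size = 512
  Depth 7: problem size = 64
  Depth 8: problem size = 8
  Depth 9: problem size = 1 (base case)
The base case is reached at depth log_8(134217728) = 9 (the tree has 10 levels counting depth 0, but the depth asked for is 9).
Recursion depth = 9


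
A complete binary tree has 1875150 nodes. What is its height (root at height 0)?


In a complete binary tree, level k holds nodes 2^k .. 2^(k+1)-1 (1-indexed).
Height = floor(log2(n)) = floor(log2(1875150)) = 20
Check: 2^20 = 1048576 <= 1875150 < 2097152 = 2^21


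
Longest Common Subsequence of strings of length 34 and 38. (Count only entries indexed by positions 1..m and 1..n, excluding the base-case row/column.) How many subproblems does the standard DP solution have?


DP table indexed by positions in both strings.
First string: 34 positions
Second string: 38 positions
Total = 34 * 38 = 1292


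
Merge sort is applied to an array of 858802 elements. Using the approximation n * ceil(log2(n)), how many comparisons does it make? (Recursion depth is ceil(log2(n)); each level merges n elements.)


Merge sort divides the array into halves recursively.
Number of levels = ceil(log2(858802)) = 20
At each level, approximately n = 858802 comparisons are needed for merging.
Total comparisons ~ n * ceil(log2(n)) = 858802 * 20 = 17176040


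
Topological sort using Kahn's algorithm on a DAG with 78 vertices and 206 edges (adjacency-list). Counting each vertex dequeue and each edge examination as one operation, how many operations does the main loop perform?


Kahn's algorithm:
  1. Compute in-degrees: O(V + E)
  2. Process queue: each vertex dequeued once (O(V))
     each edge examined once (O(E))
Total = V + E = 78 + 206 = 284


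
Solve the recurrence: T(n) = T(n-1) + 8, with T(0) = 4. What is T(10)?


Unrolling the recurrence:
T(10) = T(9) + 8
       = T(8) + 8 + 8
       = T(7) + 8*3
       ...
       = T(0) + 8*10
       = 4 + 80 = 84


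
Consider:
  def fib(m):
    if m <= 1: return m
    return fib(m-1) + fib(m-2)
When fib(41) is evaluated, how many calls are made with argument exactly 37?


Let N(m) = number of times fib(m) is called while evaluating fib(41).
N(41) = 1 (the initial call).
N(40) = 1 (only fib(41) calls it).
For 1 <= m <= 39: fib(m) is called by fib(m+1) and fib(m+2), so
  N(m) = N(m+1) + N(m+2).
fib(0) is called only by fib(2), so N(0) = N(2).
Walk down from m=41:
  N(41)=1, N(40)=1, N(39)=2, N(38)=3, N(37)=5
N(37) = 5


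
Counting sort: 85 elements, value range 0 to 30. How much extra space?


n = 85 (output array)
k = 31 (count array for 31 distinct values)
Extra space = 85 + 31 = 116


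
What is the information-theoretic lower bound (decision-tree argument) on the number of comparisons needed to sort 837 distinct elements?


A binary decision tree of height h has at most 2^h leaves and needs at least n! of them, so h >= ceil(log2(n!)).
837! is far too large to multiply out, so use Stirling's series:
  ln(n!) ~ n ln n - n + (1/2) ln(2 pi n) + 1/(12n)  (error below 1/(360 n^3), negligible here)
  ln(837) = 6.7298241
  n ln n = 837 * 6.7298241 = 5632.8628
  (1/2) ln(2 pi * 837) = (1/2) ln(5259.0261) = 4.2839
  1/(12*837) = 0.0001
  ln(837!) ~ 5632.8628 - 837 + 4.2839 + 0.0001 = 4800.1468
Convert to base 2: log2(837!) = 4800.1468 / ln 2 = 4800.1468 / 0.69314718 = 6925.1480
ceil(6925.1480) = 6926


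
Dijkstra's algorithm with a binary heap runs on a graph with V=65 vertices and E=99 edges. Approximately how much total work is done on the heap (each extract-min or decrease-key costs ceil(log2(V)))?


Dijkstra with a binary heap: each vertex is extracted once, each edge may relax once.
Each heap operation costs O(log V).
V + E = 65 + 99 = 164
ceil(log2(65)) = 7 (since 2^6 = 64 < 65 <= 128 = 2^7)
Total heap work = (V+E) * ceil(log2(V)) = 164 * 7 = 1148


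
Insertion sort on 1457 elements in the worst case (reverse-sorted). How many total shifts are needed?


In the worst case (reverse-sorted), each element shifts past all previous:
  Element 1: 1 shifts
  Element 2: 2 shifts
  Element 3: 3 shifts
  Element 4: 4 shifts
  Element 5: 5 shifts
  ...
  Element 1456: 1456 shifts
Total = 1 + 2 + ... + 1456
= 1457*(1457-1)/2 = 1060696


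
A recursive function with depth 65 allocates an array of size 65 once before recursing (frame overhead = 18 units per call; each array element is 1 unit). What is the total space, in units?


Array allocation: 65 units (allocated once)
Stack frames: 65 deep * 18 per frame = 1170 units
Total = 65 + 1170 = 1235


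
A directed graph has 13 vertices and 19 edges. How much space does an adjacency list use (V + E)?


Adjacency list: one list head per vertex + one entry per edge
Vertex heads: 13
Edge entries: 19
Total = 13 + 19 = 32


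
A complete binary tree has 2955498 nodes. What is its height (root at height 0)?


In a complete binary tree, level k holds nodes 2^k .. 2^(k+1)-1 (1-indexed).
Height = floor(log2(n)) = floor(log2(2955498)) = 21
Check: 2^21 = 2097152 <= 2955498 < 4194304 = 2^22


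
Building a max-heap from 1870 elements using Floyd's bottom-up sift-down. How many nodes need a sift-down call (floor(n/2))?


In a heap of 1870 elements (0-indexed array):
  Last element index: 1869
  Parent of last element: floor((1869 - 1) / 2) = 934
  Internal nodes: indices 0 to 934
  Count = floor(1870/2) = 935


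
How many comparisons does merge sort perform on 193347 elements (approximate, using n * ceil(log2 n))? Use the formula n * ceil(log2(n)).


Recursion depth: ceil(log2(193347)) = 18
Each recursion level merges n = 193347 elements
Total = 193347 * 18 = 3480246
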